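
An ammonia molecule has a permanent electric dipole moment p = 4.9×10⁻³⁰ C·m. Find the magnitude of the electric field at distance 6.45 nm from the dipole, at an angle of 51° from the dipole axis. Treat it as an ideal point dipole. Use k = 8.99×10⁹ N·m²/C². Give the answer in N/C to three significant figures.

At angle θ the dipole field magnitude is E = (kp/r³)·√(1 + 3cos²θ).
kp/r³ = (8.99×10⁹)(4.90×10⁻³⁰) / (6.45×10⁻⁹)³ = 1.642×10⁵ N/C.
√(1 + 3cos²51°) = √(1 + 3·0.3960) = √2.1881 ≈ 1.4792.
E ≈ 1.642×10⁵ × 1.479 = 2.428×10⁵ N/C.

E ≈ 2.43×10⁵ N/C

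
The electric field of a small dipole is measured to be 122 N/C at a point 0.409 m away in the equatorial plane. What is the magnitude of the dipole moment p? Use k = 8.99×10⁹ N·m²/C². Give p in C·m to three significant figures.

p ≈ 9.28×10⁻¹⁰ C·m

In the equatorial plane E = kp/r³, so p = Er³/(k).
p = (122)·(0.409)³ / (8.99×10⁹) = 9.285×10⁻¹⁰ C·m.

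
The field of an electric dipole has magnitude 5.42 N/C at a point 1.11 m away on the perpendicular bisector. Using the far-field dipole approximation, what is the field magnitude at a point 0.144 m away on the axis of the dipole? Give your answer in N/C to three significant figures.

E ≈ 4960 N/C

Dipole fields scale as 1/r³ in the far field.
The axial field is twice the equatorial field at the same r, so the geometry factor is 2/1.
E₂ = E₁ · (2/1) · (r₁/r₂)³ = 5.42 · 2 · (1.11/0.144)³.
(r₁/r₂)³ = (7.708)³ = 458.
E₂ ≈ 4965 N/C.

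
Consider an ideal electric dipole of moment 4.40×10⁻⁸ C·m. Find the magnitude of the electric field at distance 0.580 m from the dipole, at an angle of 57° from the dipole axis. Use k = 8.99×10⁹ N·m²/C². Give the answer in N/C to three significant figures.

At angle θ the dipole field magnitude is E = (kp/r³)·√(1 + 3cos²θ).
kp/r³ = (8.99×10⁹)(4.40×10⁻⁸) / (0.580)³ = 2027 N/C.
√(1 + 3cos²57°) = √(1 + 3·0.2966) = √1.8899 ≈ 1.3747.
E ≈ 2027 × 1.375 = 2787 N/C.

E ≈ 2790 N/C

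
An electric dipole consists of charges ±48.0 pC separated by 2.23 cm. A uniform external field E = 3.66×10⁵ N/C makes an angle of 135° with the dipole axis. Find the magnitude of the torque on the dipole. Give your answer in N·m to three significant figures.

Dipole moment p = qd = (4.80×10⁻¹¹ C)(0.0223 m) = 1.07×10⁻¹² C·m.
Torque on an electric dipole: τ = pE sinθ.
τ = (1.07×10⁻¹²)(3.66×10⁵)·sin135° = 2.769×10⁻⁷ N·m.

τ ≈ 2.77×10⁻⁷ N·m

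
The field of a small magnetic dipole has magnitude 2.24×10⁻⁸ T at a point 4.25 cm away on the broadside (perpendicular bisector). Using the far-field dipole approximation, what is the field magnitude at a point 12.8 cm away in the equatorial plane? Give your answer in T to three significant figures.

B ≈ 8.20×10⁻¹⁰ T

Dipole fields scale as 1/r³ in the far field; the geometry is the same at both points.
B₂ = B₁ · (r₁/r₂)³ = 2.24×10⁻⁸ · (4.25/12.8)³.
(r₁/r₂)³ = (0.332)³ = 0.0366.
B₂ ≈ 8.199×10⁻¹⁰ T.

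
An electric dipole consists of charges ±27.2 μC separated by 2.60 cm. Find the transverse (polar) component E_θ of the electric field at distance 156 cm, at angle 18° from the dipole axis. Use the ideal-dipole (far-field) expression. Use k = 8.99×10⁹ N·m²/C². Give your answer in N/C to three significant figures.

Dipole moment p = qd = (2.72×10⁻⁵ C)(0.0260 m) = 7.072×10⁻⁷ C·m.
For a dipole, E_θ = (kp sinθ)/r³.
kp/r³ = (8.99×10⁹)(7.072×10⁻⁷)/(1.56)³ = 1675 N/C.
E_θ = 1675·sin18° = 517.5 N/C.

E_θ ≈ 518 N/C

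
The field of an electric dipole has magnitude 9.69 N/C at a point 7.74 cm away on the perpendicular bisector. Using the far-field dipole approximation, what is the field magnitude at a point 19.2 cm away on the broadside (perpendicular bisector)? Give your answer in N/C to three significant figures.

E ≈ 0.635 N/C

Dipole fields scale as 1/r³ in the far field; the geometry is the same at both points.
E₂ = E₁ · (r₁/r₂)³ = 9.69 · (7.74/19.2)³.
(r₁/r₂)³ = (0.4031)³ = 0.06551.
E₂ ≈ 0.6348 N/C.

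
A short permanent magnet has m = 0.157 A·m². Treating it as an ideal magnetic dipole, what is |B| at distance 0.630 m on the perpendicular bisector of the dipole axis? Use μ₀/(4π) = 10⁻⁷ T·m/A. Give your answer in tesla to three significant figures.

B ≈ 6.28×10⁻⁸ T

In the equatorial plane B = (μ₀/4π)·m/r³ (half the axial value).
B = (10⁻⁷)·(0.157) / (0.630)³ = 6.279×10⁻⁸ T.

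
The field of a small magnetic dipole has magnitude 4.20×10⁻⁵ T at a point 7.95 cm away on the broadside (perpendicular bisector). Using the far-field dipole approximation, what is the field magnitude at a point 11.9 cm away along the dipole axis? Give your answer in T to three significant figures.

Dipole fields scale as 1/r³ in the far field.
The axial field is twice the equatorial field at the same r, so the geometry factor is 2/1.
B₂ = B₁ · (2/1) · (r₁/r₂)³ = 4.20×10⁻⁵ · 2 · (7.95/11.9)³.
(r₁/r₂)³ = (0.6681)³ = 0.2982.
B₂ ≈ 2.505×10⁻⁵ T.

B ≈ 2.50×10⁻⁵ T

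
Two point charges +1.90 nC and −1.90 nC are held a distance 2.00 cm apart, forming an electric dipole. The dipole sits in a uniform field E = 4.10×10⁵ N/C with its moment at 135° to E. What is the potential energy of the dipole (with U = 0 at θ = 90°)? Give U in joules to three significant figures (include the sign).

Dipole moment p = qd = (1.90×10⁻⁹ C)(0.0200 m) = 3.80×10⁻¹¹ C·m.
U = −p·E = −pE cosθ.
U = −(3.80×10⁻¹¹)(4.10×10⁵)·cos135° = 1.102×10⁻⁵ J.

U ≈ 1.10×10⁻⁵ J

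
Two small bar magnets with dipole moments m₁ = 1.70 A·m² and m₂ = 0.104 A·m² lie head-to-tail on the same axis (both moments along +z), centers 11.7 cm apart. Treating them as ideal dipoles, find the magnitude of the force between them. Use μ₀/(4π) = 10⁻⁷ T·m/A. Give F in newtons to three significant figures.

F ≈ 5.66×10⁻⁴ N

On-axis B of dipole 1: B = (μ₀/4π)·2m₁/r³. Force on dipole 2: F = m₂·dB/dr.
dB/dr = −(μ₀/4π)·6m₁/r⁴, so |F| = (μ₀/4π)·6m₁m₂/r⁴.
F = 6(10⁻⁷)(1.70)(0.104)/(0.117)⁴ = 5.661×10⁻⁴ N.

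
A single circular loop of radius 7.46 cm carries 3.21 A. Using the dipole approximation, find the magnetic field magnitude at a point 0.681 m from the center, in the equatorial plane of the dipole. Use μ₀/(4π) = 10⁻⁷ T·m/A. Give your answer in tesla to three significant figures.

B ≈ 1.78×10⁻⁸ T

Magnetic moment m = IA = Iπa² = (3.21)·π·(0.0746)² = 0.05612 A·m².
In the equatorial plane B = (μ₀/4π)·m/r³ (half the axial value).
B = (10⁻⁷)·(0.05612) / (0.681)³ = 1.777×10⁻⁸ T.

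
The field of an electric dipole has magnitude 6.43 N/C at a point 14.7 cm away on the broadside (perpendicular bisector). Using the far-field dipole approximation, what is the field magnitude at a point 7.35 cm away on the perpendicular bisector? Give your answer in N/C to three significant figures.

E ≈ 51.4 N/C

Dipole fields scale as 1/r³ in the far field; the geometry is the same at both points.
E₂ = E₁ · (r₁/r₂)³ = 6.43 · (14.7/7.35)³.
(r₁/r₂)³ = (2)³ = 8.
E₂ ≈ 51.44 N/C.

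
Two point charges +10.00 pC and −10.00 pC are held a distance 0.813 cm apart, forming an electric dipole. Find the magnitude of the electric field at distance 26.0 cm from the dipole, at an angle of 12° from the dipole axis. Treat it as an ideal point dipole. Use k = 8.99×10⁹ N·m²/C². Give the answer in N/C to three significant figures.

Dipole moment p = qd = (1.00×10⁻¹¹ C)(0.00813 m) = 8.13×10⁻¹⁴ C·m.
At angle θ the dipole field magnitude is E = (kp/r³)·√(1 + 3cos²θ).
kp/r³ = (8.99×10⁹)(8.13×10⁻¹⁴) / (0.260)³ = 0.04158 N/C.
√(1 + 3cos²12°) = √(1 + 3·0.9568) = √3.8703 ≈ 1.9673.
E ≈ 0.04158 × 1.967 = 0.08181 N/C.

E ≈ 0.0818 N/C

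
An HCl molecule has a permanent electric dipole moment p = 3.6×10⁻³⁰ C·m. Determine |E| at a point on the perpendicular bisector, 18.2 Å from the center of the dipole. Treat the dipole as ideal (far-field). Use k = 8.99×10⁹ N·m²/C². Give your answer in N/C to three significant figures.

In the equatorial plane E = kp/r³.
E = (8.99×10⁹)(3.60×10⁻³⁰) / (1.82×10⁻⁹)³ = 5.368×10⁶ N/C.

E ≈ 5.37×10⁶ N/C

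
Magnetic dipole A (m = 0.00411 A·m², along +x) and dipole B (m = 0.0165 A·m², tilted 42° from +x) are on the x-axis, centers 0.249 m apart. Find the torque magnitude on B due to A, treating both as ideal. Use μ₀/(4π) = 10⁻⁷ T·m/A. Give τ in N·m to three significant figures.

τ ≈ 5.88×10⁻¹⁰ N·m

Dipole B is on the axis of dipole A, so B₁ there is axial: B₁ = (μ₀/4π)·2m₁/r³ along +x.
B₁ = 2(10⁻⁷)(0.00411)/(0.249)³ = 5.324×10⁻⁸ T.
τ = m₂ B₁ sinθ.
τ = (0.0165)(5.324×10⁻⁸)·sin42° = 5.879×10⁻¹⁰ N·m.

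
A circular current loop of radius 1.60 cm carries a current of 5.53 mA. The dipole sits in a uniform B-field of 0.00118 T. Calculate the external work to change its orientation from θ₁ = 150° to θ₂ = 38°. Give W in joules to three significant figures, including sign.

W ≈ -8.68×10⁻⁹ J

Magnetic moment m = IA = Iπa² = (0.00553)·π·(0.0160)² = 4.447×10⁻⁶ A·m².
W_ext = ΔU = −mB cosθ₂ + mB cosθ₁ = mB(cosθ₁ − cosθ₂).
W = (4.447×10⁻⁶)(0.00118)·(cos150° − cos38°) = (5.247×10⁻⁹)·(-1.6540) = -8.679×10⁻⁹ J.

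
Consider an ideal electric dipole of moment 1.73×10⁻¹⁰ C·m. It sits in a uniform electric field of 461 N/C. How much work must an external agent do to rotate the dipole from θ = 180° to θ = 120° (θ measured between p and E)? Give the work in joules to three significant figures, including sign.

W_ext = ΔU = U(θ₂) − U(θ₁) = −pE cosθ₂ − (−pE cosθ₁) = pE(cosθ₁ − cosθ₂).
W = (1.73×10⁻¹⁰)(461)·(cos180° − cos120°) = (7.975×10⁻⁸)·(-0.5000) = -3.988×10⁻⁸ J.

W ≈ -3.99×10⁻⁸ J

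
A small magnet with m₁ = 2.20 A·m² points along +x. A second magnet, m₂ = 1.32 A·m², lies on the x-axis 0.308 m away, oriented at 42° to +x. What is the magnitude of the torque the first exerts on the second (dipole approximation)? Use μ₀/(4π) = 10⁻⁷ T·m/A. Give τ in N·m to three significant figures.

τ ≈ 1.33×10⁻⁵ N·m

Dipole B is on the axis of dipole A, so B₁ there is axial: B₁ = (μ₀/4π)·2m₁/r³ along +x.
B₁ = 2(10⁻⁷)(2.20)/(0.308)³ = 1.506×10⁻⁵ T.
τ = m₂ B₁ sinθ.
τ = (1.32)(1.506×10⁻⁵)·sin42° = 1.330×10⁻⁵ N·m.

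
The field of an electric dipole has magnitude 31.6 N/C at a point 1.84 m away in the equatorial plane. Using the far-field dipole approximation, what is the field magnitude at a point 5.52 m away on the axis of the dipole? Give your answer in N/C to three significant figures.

Dipole fields scale as 1/r³ in the far field.
The axial field is twice the equatorial field at the same r, so the geometry factor is 2/1.
E₂ = E₁ · (2/1) · (r₁/r₂)³ = 31.6 · 2 · (1.84/5.52)³.
(r₁/r₂)³ = (0.3333)³ = 0.03704.
E₂ ≈ 2.341 N/C.

E ≈ 2.34 N/C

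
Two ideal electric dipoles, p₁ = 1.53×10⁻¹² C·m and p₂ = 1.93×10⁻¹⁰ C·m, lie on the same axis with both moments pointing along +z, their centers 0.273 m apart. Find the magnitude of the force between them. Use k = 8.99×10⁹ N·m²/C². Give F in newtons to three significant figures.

F ≈ 2.87×10⁻⁹ N

On-axis field of dipole 1 at distance r: E = 2kp₁/r³. Force on dipole 2 is F = p₂·dE/dr (gradient along axis).
dE/dr = −6kp₁/r⁴, so |F| = 6kp₁p₂/r⁴ (attractive for aligned moments).
F = 6(8.99×10⁹)(1.53×10⁻¹²)(1.93×10⁻¹⁰)/(0.273)⁴ = 2.868×10⁻⁹ N.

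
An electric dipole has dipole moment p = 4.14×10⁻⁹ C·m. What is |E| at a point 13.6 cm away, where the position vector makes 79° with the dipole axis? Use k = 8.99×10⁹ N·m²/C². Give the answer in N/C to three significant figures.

E ≈ 1.56×10⁴ N/C

At angle θ the dipole field magnitude is E = (kp/r³)·√(1 + 3cos²θ).
kp/r³ = (8.99×10⁹)(4.14×10⁻⁹) / (0.136)³ = 1.480×10⁴ N/C.
√(1 + 3cos²79°) = √(1 + 3·0.0364) = √1.1092 ≈ 1.0532.
E ≈ 1.480×10⁴ × 1.053 = 1.558×10⁴ N/C.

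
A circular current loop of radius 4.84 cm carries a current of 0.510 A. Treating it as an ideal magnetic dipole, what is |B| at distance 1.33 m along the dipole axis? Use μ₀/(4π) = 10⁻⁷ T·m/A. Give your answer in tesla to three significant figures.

B ≈ 3.19×10⁻¹⁰ T

Magnetic moment m = IA = Iπa² = (0.510)·π·(0.0484)² = 0.003753 A·m².
On axis B = (μ₀/4π)·2m/r³.
B = 2·(10⁻⁷)·(0.003753) / (1.33)³ = 3.190×10⁻¹⁰ T.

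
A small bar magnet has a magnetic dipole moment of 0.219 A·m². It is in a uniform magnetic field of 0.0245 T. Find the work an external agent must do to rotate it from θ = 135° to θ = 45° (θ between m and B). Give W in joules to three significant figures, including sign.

W ≈ -0.00759 J

W_ext = ΔU = −mB cosθ₂ + mB cosθ₁ = mB(cosθ₁ − cosθ₂).
W = (0.219)(0.0245)·(cos135° − cos45°) = (0.005366)·(-1.4142) = -0.007588 J.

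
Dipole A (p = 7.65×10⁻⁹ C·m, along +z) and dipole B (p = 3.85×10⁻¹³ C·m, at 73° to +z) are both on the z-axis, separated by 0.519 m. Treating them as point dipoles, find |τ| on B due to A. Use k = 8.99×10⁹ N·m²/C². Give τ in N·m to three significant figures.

τ ≈ 3.62×10⁻¹⁰ N·m

The second dipole sits on the axis of the first, so the field there is axial: E₁ = 2kp₁/r³ along +z.
E₁ = 2(8.99×10⁹)(7.65×10⁻⁹)/(0.519)³ = 983.9 N/C.
Torque on the second dipole: τ = p₂ E₁ sinθ.
τ = (3.85×10⁻¹³)(983.9)·sin73° = 3.622×10⁻¹⁰ N·m.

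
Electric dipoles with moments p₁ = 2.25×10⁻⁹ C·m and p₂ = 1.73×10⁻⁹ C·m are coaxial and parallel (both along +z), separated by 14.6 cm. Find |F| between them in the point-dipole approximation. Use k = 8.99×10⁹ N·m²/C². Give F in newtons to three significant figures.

F ≈ 4.62×10⁻⁴ N

On-axis field of dipole 1 at distance r: E = 2kp₁/r³. Force on dipole 2 is F = p₂·dE/dr (gradient along axis).
dE/dr = −6kp₁/r⁴, so |F| = 6kp₁p₂/r⁴ (attractive for aligned moments).
F = 6(8.99×10⁹)(2.25×10⁻⁹)(1.73×10⁻⁹)/(0.146)⁴ = 4.621×10⁻⁴ N.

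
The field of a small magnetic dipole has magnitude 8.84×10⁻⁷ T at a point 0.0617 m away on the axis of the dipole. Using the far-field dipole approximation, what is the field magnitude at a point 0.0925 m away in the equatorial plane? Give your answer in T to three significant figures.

B ≈ 1.31×10⁻⁷ T

Dipole fields scale as 1/r³ in the far field.
The axial field is twice the equatorial field at the same r, so the geometry factor is 1/2.
B₂ = B₁ · (1/2) · (r₁/r₂)³ = 8.84×10⁻⁷ · 0.5 · (0.0617/0.0925)³.
(r₁/r₂)³ = (0.667)³ = 0.2968.
B₂ ≈ 1.312×10⁻⁷ T.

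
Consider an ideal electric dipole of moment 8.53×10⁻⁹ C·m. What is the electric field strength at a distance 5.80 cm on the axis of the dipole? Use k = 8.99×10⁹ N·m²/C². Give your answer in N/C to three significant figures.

On the dipole axis E = 2kp/r³.
E = 2·(8.99×10⁹)(8.53×10⁻⁹) / (0.0580)³ = 7.861×10⁵ N/C.

E ≈ 7.86×10⁵ N/C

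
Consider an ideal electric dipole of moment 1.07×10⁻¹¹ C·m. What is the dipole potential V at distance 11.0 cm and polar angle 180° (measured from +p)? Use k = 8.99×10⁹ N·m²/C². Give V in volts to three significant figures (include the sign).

The dipole potential is V = kp cosθ / r².
V = (8.99×10⁹)(1.07×10⁻¹¹)·cos180° / (0.110)² = -7.950 V.

V ≈ -7.95 V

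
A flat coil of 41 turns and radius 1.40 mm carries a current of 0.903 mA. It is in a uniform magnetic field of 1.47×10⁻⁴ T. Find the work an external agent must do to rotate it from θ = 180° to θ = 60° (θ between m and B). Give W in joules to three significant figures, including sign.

W ≈ -5.03×10⁻¹¹ J

m = NIA = NIπa² = 41·(9.03×10⁻⁴)·π·(0.00140)² = 2.28×10⁻⁷ A·m².
W_ext = ΔU = −mB cosθ₂ + mB cosθ₁ = mB(cosθ₁ − cosθ₂).
W = (2.28×10⁻⁷)(1.47×10⁻⁴)·(cos180° − cos60°) = (3.352×10⁻¹¹)·(-1.5000) = -5.027×10⁻¹¹ J.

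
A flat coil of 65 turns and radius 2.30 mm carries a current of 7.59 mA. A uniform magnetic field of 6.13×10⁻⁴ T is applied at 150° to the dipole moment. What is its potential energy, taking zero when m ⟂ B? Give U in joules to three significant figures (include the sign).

m = NIA = NIπa² = 65·(0.00759)·π·(0.00230)² = 8.199×10⁻⁶ A·m².
U = −m·B = −mB cosθ.
U = −(8.199×10⁻⁶)(6.13×10⁻⁴)·cos150° = 4.353×10⁻⁹ J.

U ≈ 4.35×10⁻⁹ J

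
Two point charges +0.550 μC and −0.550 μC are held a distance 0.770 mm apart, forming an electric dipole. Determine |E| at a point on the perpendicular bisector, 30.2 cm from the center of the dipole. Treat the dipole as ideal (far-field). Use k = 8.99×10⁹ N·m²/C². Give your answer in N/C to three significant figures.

E ≈ 138 N/C

Dipole moment p = qd = (5.50×10⁻⁷ C)(7.70×10⁻⁴ m) = 4.235×10⁻¹⁰ C·m.
On the perpendicular bisector E = kp/r³ (half the axial value at the same distance).
E = (8.99×10⁹)(4.235×10⁻¹⁰) / (0.302)³ = 138.2 N/C.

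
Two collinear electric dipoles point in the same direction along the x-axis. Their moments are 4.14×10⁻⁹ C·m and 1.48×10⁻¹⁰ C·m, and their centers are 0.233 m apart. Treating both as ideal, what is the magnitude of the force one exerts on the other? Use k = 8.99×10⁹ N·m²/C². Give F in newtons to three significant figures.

F ≈ 1.12×10⁻⁵ N

On-axis field of dipole 1 at distance r: E = 2kp₁/r³. Force on dipole 2 is F = p₂·dE/dr (gradient along axis).
dE/dr = −6kp₁/r⁴, so |F| = 6kp₁p₂/r⁴ (attractive for aligned moments).
F = 6(8.99×10⁹)(4.14×10⁻⁹)(1.48×10⁻¹⁰)/(0.233)⁴ = 1.121×10⁻⁵ N.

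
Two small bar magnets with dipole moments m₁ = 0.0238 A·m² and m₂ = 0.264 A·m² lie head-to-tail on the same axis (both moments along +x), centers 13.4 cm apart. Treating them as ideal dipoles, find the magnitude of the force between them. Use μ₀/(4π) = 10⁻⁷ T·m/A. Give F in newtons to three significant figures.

F ≈ 1.17×10⁻⁵ N

On-axis B of dipole 1: B = (μ₀/4π)·2m₁/r³. Force on dipole 2: F = m₂·dB/dr.
dB/dr = −(μ₀/4π)·6m₁/r⁴, so |F| = (μ₀/4π)·6m₁m₂/r⁴.
F = 6(10⁻⁷)(0.0238)(0.264)/(0.134)⁴ = 1.169×10⁻⁵ N.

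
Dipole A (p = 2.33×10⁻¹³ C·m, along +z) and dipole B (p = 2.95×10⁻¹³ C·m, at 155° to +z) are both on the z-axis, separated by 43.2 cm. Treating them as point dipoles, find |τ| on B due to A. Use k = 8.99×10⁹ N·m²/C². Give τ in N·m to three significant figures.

τ ≈ 6.48×10⁻¹⁵ N·m

The second dipole sits on the axis of the first, so the field there is axial: E₁ = 2kp₁/r³ along +z.
E₁ = 2(8.99×10⁹)(2.33×10⁻¹³)/(0.432)³ = 0.05196 N/C.
Torque on the second dipole: τ = p₂ E₁ sinθ.
τ = (2.95×10⁻¹³)(0.05196)·sin155° = 6.478×10⁻¹⁵ N·m.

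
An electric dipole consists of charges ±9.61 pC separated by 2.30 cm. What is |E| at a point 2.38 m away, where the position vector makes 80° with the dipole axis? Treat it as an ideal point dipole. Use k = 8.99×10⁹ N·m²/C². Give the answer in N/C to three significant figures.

Dipole moment p = qd = (9.61×10⁻¹² C)(0.0230 m) = 2.21×10⁻¹³ C·m.
At angle θ the dipole field magnitude is E = (kp/r³)·√(1 + 3cos²θ).
kp/r³ = (8.99×10⁹)(2.21×10⁻¹³) / (2.38)³ = 1.474×10⁻⁴ N/C.
√(1 + 3cos²80°) = √(1 + 3·0.0302) = √1.0905 ≈ 1.0443.
E ≈ 1.474×10⁻⁴ × 1.044 = 1.539×10⁻⁴ N/C.

E ≈ 1.54×10⁻⁴ N/C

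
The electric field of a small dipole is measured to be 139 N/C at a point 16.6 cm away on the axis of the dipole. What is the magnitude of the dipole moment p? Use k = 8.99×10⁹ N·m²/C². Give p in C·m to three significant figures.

On axis E = 2kp/r³, so p = Er³/(2k).
p = (139)·(0.166)³ / (2·8.99×10⁹) = 3.536×10⁻¹¹ C·m.

p ≈ 3.54×10⁻¹¹ C·m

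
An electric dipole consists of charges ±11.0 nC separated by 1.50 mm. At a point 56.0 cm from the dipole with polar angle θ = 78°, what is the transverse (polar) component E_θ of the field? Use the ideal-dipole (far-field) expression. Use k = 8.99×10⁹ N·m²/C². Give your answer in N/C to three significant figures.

Dipole moment p = qd = (1.10×10⁻⁸ C)(0.00150 m) = 1.65×10⁻¹¹ C·m.
For a dipole, E_θ = (kp sinθ)/r³.
kp/r³ = (8.99×10⁹)(1.65×10⁻¹¹)/(0.560)³ = 0.8447 N/C.
E_θ = 0.8447·sin78° = 0.8262 N/C.

E_θ ≈ 0.826 N/C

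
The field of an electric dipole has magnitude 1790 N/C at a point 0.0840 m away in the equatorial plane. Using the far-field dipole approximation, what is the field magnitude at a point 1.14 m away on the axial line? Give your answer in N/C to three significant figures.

E ≈ 1.43 N/C

Dipole fields scale as 1/r³ in the far field.
The axial field is twice the equatorial field at the same r, so the geometry factor is 2/1.
E₂ = E₁ · (2/1) · (r₁/r₂)³ = 1790 · 2 · (0.0840/1.14)³.
(r₁/r₂)³ = (0.07368)³ = 0.0004001.
E₂ ≈ 1.432 N/C.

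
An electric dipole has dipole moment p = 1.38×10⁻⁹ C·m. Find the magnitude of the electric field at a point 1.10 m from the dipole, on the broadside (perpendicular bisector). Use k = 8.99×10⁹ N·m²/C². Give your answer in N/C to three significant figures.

On the perpendicular bisector E = kp/r³ (half the axial value at the same distance).
E = (8.99×10⁹)(1.38×10⁻⁹) / (1.10)³ = 9.321 N/C.

E ≈ 9.32 N/C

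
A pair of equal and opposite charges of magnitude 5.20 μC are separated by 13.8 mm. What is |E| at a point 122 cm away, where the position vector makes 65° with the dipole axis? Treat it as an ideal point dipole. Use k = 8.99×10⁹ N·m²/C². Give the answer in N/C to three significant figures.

E ≈ 440 N/C

Dipole moment p = qd = (5.20×10⁻⁶ C)(0.0138 m) = 7.176×10⁻⁸ C·m.
At angle θ the dipole field magnitude is E = (kp/r³)·√(1 + 3cos²θ).
kp/r³ = (8.99×10⁹)(7.176×10⁻⁸) / (1.22)³ = 355.3 N/C.
√(1 + 3cos²65°) = √(1 + 3·0.1786) = √1.5358 ≈ 1.2393.
E ≈ 355.3 × 1.239 = 440.3 N/C.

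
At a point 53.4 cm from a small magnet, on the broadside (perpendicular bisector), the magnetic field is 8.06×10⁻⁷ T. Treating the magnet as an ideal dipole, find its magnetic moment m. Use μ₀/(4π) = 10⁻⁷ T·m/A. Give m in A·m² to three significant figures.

In the equatorial plane B = (μ₀/4π)·m/r³, so m = Br³·4π/(μ₀).
m = (8.06×10⁻⁷)·(0.534)³ / (10⁻⁷) = 1.227 A·m².

m ≈ 1.23 A·m²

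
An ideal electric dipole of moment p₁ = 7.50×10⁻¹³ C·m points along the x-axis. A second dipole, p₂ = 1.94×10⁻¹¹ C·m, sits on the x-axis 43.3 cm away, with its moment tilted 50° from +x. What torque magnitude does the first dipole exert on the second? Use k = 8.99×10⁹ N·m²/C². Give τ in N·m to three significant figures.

τ ≈ 2.47×10⁻¹² N·m

The second dipole sits on the axis of the first, so the field there is axial: E₁ = 2kp₁/r³ along +x.
E₁ = 2(8.99×10⁹)(7.50×10⁻¹³)/(0.433)³ = 0.1661 N/C.
Torque on the second dipole: τ = p₂ E₁ sinθ.
τ = (1.94×10⁻¹¹)(0.1661)·sin50° = 2.469×10⁻¹² N·m.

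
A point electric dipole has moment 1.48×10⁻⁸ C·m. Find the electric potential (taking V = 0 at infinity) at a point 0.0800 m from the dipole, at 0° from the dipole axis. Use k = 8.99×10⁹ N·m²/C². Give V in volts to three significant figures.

The dipole potential is V = kp cosθ / r².
V = (8.99×10⁹)(1.48×10⁻⁸)·cos0° / (0.0800)² = 2.079×10⁴ V.

V ≈ 2.08×10⁴ V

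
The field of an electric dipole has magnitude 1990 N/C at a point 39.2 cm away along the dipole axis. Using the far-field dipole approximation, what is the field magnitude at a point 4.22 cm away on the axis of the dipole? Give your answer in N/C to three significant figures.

Dipole fields scale as 1/r³ in the far field; the geometry is the same at both points.
E₂ = E₁ · (r₁/r₂)³ = 1990 · (39.2/4.22)³.
(r₁/r₂)³ = (9.289)³ = 801.5.
E₂ ≈ 1.595×10⁶ N/C.

E ≈ 1.60×10⁶ N/C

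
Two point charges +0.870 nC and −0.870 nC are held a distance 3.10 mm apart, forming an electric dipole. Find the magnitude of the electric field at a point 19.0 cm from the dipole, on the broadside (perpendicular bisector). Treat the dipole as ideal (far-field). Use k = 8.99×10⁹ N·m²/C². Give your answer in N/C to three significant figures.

Dipole moment p = qd = (8.70×10⁻¹⁰ C)(0.00310 m) = 2.697×10⁻¹² C·m.
On the perpendicular bisector E = kp/r³ (half the axial value at the same distance).
E = (8.99×10⁹)(2.697×10⁻¹²) / (0.190)³ = 3.535 N/C.

E ≈ 3.53 N/C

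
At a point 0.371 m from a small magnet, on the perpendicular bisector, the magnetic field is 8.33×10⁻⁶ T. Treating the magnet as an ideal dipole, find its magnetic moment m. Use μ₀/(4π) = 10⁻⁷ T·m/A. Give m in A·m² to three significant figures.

In the equatorial plane B = (μ₀/4π)·m/r³, so m = Br³·4π/(μ₀).
m = (8.33×10⁻⁶)·(0.371)³ / (10⁻⁷) = 4.254 A·m².

m ≈ 4.25 A·m²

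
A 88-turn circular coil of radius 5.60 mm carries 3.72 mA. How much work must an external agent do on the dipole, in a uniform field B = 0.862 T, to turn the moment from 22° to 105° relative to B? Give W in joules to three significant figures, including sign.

m = NIA = NIπa² = 88·(0.00372)·π·(0.00560)² = 3.225×10⁻⁵ A·m².
W_ext = ΔU = −mB cosθ₂ + mB cosθ₁ = mB(cosθ₁ − cosθ₂).
W = (3.225×10⁻⁵)(0.862)·(cos22° − cos105°) = (2.780×10⁻⁵)·(+1.1860) = 3.297×10⁻⁵ J.

W ≈ 3.30×10⁻⁵ J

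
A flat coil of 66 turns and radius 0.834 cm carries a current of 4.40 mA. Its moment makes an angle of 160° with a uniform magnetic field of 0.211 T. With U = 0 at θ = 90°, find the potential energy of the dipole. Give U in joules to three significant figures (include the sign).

U ≈ 1.26×10⁻⁵ J

m = NIA = NIπa² = 66·(0.00440)·π·(0.00834)² = 6.346×10⁻⁵ A·m².
U = −m·B = −mB cosθ.
U = −(6.346×10⁻⁵)(0.211)·cos160° = 1.258×10⁻⁵ J.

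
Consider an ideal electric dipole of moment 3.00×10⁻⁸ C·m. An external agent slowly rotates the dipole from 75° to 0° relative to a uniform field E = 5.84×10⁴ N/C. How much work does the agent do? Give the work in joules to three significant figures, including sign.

W_ext = ΔU = U(θ₂) − U(θ₁) = −pE cosθ₂ − (−pE cosθ₁) = pE(cosθ₁ − cosθ₂).
W = (3.00×10⁻⁸)(5.84×10⁴)·(cos75° − cos0°) = (0.001752)·(-0.7412) = -0.001299 J.

W ≈ -0.00130 J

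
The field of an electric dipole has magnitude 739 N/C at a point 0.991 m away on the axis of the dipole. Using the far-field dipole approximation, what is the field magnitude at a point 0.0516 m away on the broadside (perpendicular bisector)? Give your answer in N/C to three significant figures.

Dipole fields scale as 1/r³ in the far field.
The axial field is twice the equatorial field at the same r, so the geometry factor is 1/2.
E₂ = E₁ · (1/2) · (r₁/r₂)³ = 739 · 0.5 · (0.991/0.0516)³.
(r₁/r₂)³ = (19.21)³ = 7084.
E₂ ≈ 2.617×10⁶ N/C.

E ≈ 2.62×10⁶ N/C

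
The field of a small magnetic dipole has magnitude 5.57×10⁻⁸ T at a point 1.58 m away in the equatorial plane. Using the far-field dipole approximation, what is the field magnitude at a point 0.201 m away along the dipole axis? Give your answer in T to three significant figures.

Dipole fields scale as 1/r³ in the far field.
The axial field is twice the equatorial field at the same r, so the geometry factor is 2/1.
B₂ = B₁ · (2/1) · (r₁/r₂)³ = 5.57×10⁻⁸ · 2 · (1.58/0.201)³.
(r₁/r₂)³ = (7.861)³ = 485.7.
B₂ ≈ 5.411×10⁻⁵ T.

B ≈ 5.41×10⁻⁵ T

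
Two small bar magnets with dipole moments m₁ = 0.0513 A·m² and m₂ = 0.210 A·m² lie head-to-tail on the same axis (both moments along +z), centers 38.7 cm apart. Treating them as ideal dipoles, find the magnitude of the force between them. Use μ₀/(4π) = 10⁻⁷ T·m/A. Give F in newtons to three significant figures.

F ≈ 2.88×10⁻⁷ N

On-axis B of dipole 1: B = (μ₀/4π)·2m₁/r³. Force on dipole 2: F = m₂·dB/dr.
dB/dr = −(μ₀/4π)·6m₁/r⁴, so |F| = (μ₀/4π)·6m₁m₂/r⁴.
F = 6(10⁻⁷)(0.0513)(0.210)/(0.387)⁴ = 2.882×10⁻⁷ N.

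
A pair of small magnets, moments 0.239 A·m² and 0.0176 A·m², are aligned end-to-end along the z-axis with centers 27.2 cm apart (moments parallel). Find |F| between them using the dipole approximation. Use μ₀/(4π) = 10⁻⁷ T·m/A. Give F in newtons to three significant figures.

F ≈ 4.61×10⁻⁷ N

On-axis B of dipole 1: B = (μ₀/4π)·2m₁/r³. Force on dipole 2: F = m₂·dB/dr.
dB/dr = −(μ₀/4π)·6m₁/r⁴, so |F| = (μ₀/4π)·6m₁m₂/r⁴.
F = 6(10⁻⁷)(0.239)(0.0176)/(0.272)⁴ = 4.611×10⁻⁷ N.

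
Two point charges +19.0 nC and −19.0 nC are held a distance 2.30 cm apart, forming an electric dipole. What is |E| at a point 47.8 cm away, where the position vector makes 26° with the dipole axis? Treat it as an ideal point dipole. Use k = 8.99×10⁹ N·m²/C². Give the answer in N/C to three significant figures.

Dipole moment p = qd = (1.90×10⁻⁸ C)(0.0230 m) = 4.37×10⁻¹⁰ C·m.
At angle θ the dipole field magnitude is E = (kp/r³)·√(1 + 3cos²θ).
kp/r³ = (8.99×10⁹)(4.37×10⁻¹⁰) / (0.478)³ = 35.97 N/C.
√(1 + 3cos²26°) = √(1 + 3·0.8078) = √3.4235 ≈ 1.8503.
E ≈ 35.97 × 1.850 = 66.56 N/C.

E ≈ 66.6 N/C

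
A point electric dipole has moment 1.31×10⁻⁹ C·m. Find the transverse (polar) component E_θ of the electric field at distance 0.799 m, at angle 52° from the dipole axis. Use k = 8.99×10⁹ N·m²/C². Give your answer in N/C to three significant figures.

For a dipole, E_θ = (kp sinθ)/r³.
kp/r³ = (8.99×10⁹)(1.31×10⁻⁹)/(0.799)³ = 23.09 N/C.
E_θ = 23.09·sin52° = 18.19 N/C.

E_θ ≈ 18.2 N/C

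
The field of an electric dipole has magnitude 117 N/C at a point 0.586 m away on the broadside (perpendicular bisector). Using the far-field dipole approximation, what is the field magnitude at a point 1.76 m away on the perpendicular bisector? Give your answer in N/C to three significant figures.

E ≈ 4.32 N/C

Dipole fields scale as 1/r³ in the far field; the geometry is the same at both points.
E₂ = E₁ · (r₁/r₂)³ = 117 · (0.586/1.76)³.
(r₁/r₂)³ = (0.333)³ = 0.03691.
E₂ ≈ 4.319 N/C.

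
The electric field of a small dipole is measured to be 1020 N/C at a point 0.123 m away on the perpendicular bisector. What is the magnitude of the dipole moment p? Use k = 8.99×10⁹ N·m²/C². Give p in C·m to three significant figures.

p ≈ 2.11×10⁻¹⁰ C·m

In the equatorial plane E = kp/r³, so p = Er³/(k).
p = (1020)·(0.123)³ / (8.99×10⁹) = 2.111×10⁻¹⁰ C·m.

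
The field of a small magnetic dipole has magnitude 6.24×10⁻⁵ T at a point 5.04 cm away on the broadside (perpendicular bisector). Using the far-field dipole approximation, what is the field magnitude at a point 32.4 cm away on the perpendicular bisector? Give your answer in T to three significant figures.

B ≈ 2.35×10⁻⁷ T

Dipole fields scale as 1/r³ in the far field; the geometry is the same at both points.
B₂ = B₁ · (r₁/r₂)³ = 6.24×10⁻⁵ · (5.04/32.4)³.
(r₁/r₂)³ = (0.1556)³ = 0.003764.
B₂ ≈ 2.349×10⁻⁷ T.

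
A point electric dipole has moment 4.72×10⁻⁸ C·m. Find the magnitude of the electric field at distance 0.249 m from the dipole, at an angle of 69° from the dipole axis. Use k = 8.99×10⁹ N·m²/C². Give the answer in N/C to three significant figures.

E ≈ 3.23×10⁴ N/C

At angle θ the dipole field magnitude is E = (kp/r³)·√(1 + 3cos²θ).
kp/r³ = (8.99×10⁹)(4.72×10⁻⁸) / (0.249)³ = 2.749×10⁴ N/C.
√(1 + 3cos²69°) = √(1 + 3·0.1284) = √1.3853 ≈ 1.1770.
E ≈ 2.749×10⁴ × 1.177 = 3.235×10⁴ N/C.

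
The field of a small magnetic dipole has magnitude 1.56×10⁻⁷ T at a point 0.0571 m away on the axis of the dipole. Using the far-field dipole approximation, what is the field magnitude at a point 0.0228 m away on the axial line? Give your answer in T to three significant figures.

Dipole fields scale as 1/r³ in the far field; the geometry is the same at both points.
B₂ = B₁ · (r₁/r₂)³ = 1.56×10⁻⁷ · (0.0571/0.0228)³.
(r₁/r₂)³ = (2.504)³ = 15.71.
B₂ ≈ 2.450×10⁻⁶ T.

B ≈ 2.45×10⁻⁶ T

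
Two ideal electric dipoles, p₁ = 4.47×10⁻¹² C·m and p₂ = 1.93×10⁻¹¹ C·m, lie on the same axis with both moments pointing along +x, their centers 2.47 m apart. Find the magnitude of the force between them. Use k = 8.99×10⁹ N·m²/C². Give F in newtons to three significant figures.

On-axis field of dipole 1 at distance r: E = 2kp₁/r³. Force on dipole 2 is F = p₂·dE/dr (gradient along axis).
dE/dr = −6kp₁/r⁴, so |F| = 6kp₁p₂/r⁴ (attractive for aligned moments).
F = 6(8.99×10⁹)(4.47×10⁻¹²)(1.93×10⁻¹¹)/(2.47)⁴ = 1.250×10⁻¹³ N.

F ≈ 1.25×10⁻¹³ N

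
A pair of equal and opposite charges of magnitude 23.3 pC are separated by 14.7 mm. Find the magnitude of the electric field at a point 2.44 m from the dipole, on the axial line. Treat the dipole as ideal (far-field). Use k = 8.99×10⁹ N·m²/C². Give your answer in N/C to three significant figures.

E ≈ 4.24×10⁻⁴ N/C

Dipole moment p = qd = (2.33×10⁻¹¹ C)(0.0147 m) = 3.425×10⁻¹³ C·m.
On the dipole axis E = 2kp/r³.
E = 2·(8.99×10⁹)(3.425×10⁻¹³) / (2.44)³ = 4.239×10⁻⁴ N/C.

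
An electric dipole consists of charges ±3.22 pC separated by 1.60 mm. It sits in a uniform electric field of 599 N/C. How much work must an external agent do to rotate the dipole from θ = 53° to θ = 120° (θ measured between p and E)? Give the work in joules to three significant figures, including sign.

Dipole moment p = qd = (3.22×10⁻¹² C)(0.00160 m) = 5.152×10⁻¹⁵ C·m.
W_ext = ΔU = U(θ₂) − U(θ₁) = −pE cosθ₂ − (−pE cosθ₁) = pE(cosθ₁ − cosθ₂).
W = (5.152×10⁻¹⁵)(599)·(cos53° − cos120°) = (3.086×10⁻¹²)·(+1.1018) = 3.400×10⁻¹² J.

W ≈ 3.40×10⁻¹² J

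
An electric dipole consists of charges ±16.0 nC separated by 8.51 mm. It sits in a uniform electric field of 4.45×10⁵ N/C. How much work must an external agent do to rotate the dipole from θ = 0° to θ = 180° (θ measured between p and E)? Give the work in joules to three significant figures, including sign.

Dipole moment p = qd = (1.60×10⁻⁸ C)(0.00851 m) = 1.362×10⁻¹⁰ C·m.
W_ext = ΔU = U(θ₂) − U(θ₁) = −pE cosθ₂ − (−pE cosθ₁) = pE(cosθ₁ − cosθ₂).
W = (1.362×10⁻¹⁰)(4.45×10⁵)·(cos0° − cos180°) = (6.061×10⁻⁵)·(+2.0000) = 1.212×10⁻⁴ J.

W ≈ 1.21×10⁻⁴ J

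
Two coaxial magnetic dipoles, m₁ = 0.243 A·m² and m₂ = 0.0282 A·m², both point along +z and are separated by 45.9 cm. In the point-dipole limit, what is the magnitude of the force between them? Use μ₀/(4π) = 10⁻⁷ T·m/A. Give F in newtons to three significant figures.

F ≈ 9.26×10⁻⁸ N

On-axis B of dipole 1: B = (μ₀/4π)·2m₁/r³. Force on dipole 2: F = m₂·dB/dr.
dB/dr = −(μ₀/4π)·6m₁/r⁴, so |F| = (μ₀/4π)·6m₁m₂/r⁴.
F = 6(10⁻⁷)(0.243)(0.0282)/(0.459)⁴ = 9.263×10⁻⁸ N.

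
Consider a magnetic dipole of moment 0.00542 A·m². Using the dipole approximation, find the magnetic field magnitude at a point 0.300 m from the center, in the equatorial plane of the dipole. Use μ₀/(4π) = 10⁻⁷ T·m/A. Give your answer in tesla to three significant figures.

In the equatorial plane B = (μ₀/4π)·m/r³ (half the axial value).
B = (10⁻⁷)·(0.00542) / (0.300)³ = 2.007×10⁻⁸ T.

B ≈ 2.01×10⁻⁸ T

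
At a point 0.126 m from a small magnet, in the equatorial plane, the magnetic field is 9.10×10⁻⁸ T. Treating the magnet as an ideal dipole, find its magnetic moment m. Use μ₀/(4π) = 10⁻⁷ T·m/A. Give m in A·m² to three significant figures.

In the equatorial plane B = (μ₀/4π)·m/r³, so m = Br³·4π/(μ₀).
m = (9.10×10⁻⁸)·(0.126)³ / (10⁻⁷) = 0.001820 A·m².

m ≈ 0.00182 A·m²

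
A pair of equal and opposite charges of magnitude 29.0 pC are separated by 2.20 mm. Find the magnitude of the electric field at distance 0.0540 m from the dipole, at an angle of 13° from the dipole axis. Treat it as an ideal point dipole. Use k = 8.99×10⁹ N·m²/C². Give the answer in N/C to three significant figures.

Dipole moment p = qd = (2.90×10⁻¹¹ C)(0.00220 m) = 6.38×10⁻¹⁴ C·m.
At angle θ the dipole field magnitude is E = (kp/r³)·√(1 + 3cos²θ).
kp/r³ = (8.99×10⁹)(6.38×10⁻¹⁴) / (0.0540)³ = 3.642 N/C.
√(1 + 3cos²13°) = √(1 + 3·0.9494) = √3.8482 ≈ 1.9617.
E ≈ 3.642 × 1.962 = 7.145 N/C.

E ≈ 7.15 N/C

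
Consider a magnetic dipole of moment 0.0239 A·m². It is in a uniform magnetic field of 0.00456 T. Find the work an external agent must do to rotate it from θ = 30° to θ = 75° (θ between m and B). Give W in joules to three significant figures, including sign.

W_ext = ΔU = −mB cosθ₂ + mB cosθ₁ = mB(cosθ₁ − cosθ₂).
W = (0.0239)(0.00456)·(cos30° − cos75°) = (1.090×10⁻⁴)·(+0.6072) = 6.618×10⁻⁵ J.

W ≈ 6.62×10⁻⁵ J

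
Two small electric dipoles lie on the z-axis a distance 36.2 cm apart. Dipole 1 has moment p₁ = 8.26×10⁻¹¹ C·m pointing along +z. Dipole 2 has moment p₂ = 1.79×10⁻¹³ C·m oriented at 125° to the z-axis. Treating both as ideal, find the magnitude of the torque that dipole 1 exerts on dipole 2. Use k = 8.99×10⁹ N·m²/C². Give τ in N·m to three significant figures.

τ ≈ 4.59×10⁻¹² N·m

The second dipole sits on the axis of the first, so the field there is axial: E₁ = 2kp₁/r³ along +z.
E₁ = 2(8.99×10⁹)(8.26×10⁻¹¹)/(0.362)³ = 31.31 N/C.
Torque on the second dipole: τ = p₂ E₁ sinθ.
τ = (1.79×10⁻¹³)(31.31)·sin125° = 4.591×10⁻¹² N·m.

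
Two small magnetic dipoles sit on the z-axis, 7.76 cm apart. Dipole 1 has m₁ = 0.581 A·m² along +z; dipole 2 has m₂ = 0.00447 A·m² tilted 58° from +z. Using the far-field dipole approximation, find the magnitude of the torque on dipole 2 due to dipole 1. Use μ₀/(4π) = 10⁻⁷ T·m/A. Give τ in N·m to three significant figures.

Dipole B is on the axis of dipole A, so B₁ there is axial: B₁ = (μ₀/4π)·2m₁/r³ along +z.
B₁ = 2(10⁻⁷)(0.581)/(0.0776)³ = 2.487×10⁻⁴ T.
τ = m₂ B₁ sinθ.
τ = (0.00447)(2.487×10⁻⁴)·sin58° = 9.426×10⁻⁷ N·m.

τ ≈ 9.43×10⁻⁷ N·m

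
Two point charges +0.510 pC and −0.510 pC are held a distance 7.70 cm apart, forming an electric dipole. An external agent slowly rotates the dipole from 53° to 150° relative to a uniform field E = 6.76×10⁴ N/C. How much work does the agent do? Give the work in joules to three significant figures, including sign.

W ≈ 3.90×10⁻⁹ J

Dipole moment p = qd = (5.10×10⁻¹³ C)(0.0770 m) = 3.927×10⁻¹⁴ C·m.
W_ext = ΔU = U(θ₂) − U(θ₁) = −pE cosθ₂ − (−pE cosθ₁) = pE(cosθ₁ − cosθ₂).
W = (3.927×10⁻¹⁴)(6.76×10⁴)·(cos53° − cos150°) = (2.655×10⁻⁹)·(+1.4678) = 3.897×10⁻⁹ J.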